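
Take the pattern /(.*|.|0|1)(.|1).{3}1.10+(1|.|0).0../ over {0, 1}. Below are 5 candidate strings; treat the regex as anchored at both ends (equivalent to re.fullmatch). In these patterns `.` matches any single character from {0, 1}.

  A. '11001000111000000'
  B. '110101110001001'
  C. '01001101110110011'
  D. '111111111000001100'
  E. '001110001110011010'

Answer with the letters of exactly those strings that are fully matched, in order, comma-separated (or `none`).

A → match
B → match
C → no match
D → no match
E → match

A, B, E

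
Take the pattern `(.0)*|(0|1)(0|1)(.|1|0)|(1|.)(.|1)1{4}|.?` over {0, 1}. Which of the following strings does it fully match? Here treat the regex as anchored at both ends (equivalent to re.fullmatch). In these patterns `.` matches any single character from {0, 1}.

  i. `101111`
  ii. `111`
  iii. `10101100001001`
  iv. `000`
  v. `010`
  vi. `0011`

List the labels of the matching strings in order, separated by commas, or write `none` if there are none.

i → match
ii → match
iii → no match
iv → match
v → match
vi → no match

i, ii, iv, v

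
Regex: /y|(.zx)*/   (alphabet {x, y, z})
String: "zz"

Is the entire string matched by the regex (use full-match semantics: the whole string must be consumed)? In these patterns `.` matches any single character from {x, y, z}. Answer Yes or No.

No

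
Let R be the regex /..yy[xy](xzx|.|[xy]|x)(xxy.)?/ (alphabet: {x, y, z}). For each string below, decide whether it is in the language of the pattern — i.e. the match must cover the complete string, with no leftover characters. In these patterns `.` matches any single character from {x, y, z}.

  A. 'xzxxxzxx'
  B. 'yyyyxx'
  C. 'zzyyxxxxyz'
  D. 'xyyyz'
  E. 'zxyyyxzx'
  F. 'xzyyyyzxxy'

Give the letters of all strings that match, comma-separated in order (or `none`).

A → no match
B → match
C → match
D → no match
E → match
F → no match

B, C, E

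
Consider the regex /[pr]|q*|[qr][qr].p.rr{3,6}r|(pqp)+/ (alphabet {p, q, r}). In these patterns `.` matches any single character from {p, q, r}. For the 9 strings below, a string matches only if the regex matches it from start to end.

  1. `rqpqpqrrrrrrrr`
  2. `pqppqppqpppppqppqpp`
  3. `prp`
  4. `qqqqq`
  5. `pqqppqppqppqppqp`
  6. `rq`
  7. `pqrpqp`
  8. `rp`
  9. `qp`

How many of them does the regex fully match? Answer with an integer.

1 → no match
2 → no match
3 → no match
4 → match
5 → no match
6 → no match
7 → no match
8 → no match
9 → no match
Total matched: 1

1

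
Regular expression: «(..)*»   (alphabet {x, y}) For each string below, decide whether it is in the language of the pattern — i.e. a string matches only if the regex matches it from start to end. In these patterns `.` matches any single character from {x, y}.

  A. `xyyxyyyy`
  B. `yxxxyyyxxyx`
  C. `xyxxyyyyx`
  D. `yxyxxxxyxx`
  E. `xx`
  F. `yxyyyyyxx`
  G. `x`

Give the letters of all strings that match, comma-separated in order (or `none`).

A, D, E

A → match
B → no match
C → no match
D → match
E → match
F → no match
G → no match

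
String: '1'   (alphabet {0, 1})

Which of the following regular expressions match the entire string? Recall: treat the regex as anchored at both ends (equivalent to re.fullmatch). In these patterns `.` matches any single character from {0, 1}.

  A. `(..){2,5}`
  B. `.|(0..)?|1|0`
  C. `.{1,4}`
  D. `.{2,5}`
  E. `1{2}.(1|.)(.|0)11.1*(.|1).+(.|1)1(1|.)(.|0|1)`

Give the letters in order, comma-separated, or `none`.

B, C

A → no match
B → match
C → match
D → no match
E → no match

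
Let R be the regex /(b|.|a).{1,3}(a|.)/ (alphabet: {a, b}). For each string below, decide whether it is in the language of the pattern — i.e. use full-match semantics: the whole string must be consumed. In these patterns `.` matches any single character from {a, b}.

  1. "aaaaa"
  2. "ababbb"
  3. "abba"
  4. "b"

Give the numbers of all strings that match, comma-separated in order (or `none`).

1 → match
2 → no match
3 → match
4 → no match

1, 3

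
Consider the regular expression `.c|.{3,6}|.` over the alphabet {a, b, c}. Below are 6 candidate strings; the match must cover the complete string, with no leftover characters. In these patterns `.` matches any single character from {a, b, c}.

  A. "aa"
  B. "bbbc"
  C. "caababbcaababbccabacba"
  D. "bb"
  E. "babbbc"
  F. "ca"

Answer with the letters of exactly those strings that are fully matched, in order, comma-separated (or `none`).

B, E

A → no match
B → match
C → no match
D → no match
E → match
F → no match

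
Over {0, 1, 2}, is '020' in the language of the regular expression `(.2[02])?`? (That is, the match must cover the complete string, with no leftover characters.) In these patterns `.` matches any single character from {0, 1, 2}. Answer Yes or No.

Yes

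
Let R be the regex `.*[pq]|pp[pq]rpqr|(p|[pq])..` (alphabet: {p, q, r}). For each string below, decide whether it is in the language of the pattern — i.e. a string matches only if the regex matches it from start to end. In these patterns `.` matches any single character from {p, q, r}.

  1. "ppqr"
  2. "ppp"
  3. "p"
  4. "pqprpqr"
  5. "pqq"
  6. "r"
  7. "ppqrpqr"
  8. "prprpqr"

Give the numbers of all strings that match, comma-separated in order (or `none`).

1 → no match
2 → match
3 → match
4 → no match
5 → match
6 → no match
7 → match
8 → no match

2, 3, 5, 7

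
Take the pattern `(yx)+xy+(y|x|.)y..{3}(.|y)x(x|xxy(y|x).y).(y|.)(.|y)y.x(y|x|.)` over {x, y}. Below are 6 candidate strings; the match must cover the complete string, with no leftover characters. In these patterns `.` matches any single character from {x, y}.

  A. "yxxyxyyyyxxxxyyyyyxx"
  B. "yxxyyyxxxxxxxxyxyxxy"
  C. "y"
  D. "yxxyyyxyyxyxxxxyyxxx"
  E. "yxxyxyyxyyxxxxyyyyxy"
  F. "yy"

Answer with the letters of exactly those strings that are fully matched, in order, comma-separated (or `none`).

A, B, D, E

A → match
B → match
C → no match — must start with "yx"
D → match
E → match
F → no match — must start with "yx"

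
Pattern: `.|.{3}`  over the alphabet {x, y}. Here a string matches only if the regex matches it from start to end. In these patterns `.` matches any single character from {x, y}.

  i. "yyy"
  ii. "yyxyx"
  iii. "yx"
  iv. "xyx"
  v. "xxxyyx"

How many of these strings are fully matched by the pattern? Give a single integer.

2

i → match
ii → no match
iii → no match
iv → match
v → no match
Total matched: 2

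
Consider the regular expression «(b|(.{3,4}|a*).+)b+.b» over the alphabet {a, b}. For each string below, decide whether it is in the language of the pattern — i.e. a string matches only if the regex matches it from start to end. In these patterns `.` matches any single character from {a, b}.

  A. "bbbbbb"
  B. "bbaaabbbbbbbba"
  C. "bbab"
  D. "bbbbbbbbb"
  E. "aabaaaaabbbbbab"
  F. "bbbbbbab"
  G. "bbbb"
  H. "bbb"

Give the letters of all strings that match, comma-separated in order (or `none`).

A. "bbbbbb" → match
B → no match — must end with "b"
C. "bbab" → match
D. "bbbbbbbbb" → match
E → match
F. "bbbbbbab" → match
G. "bbbb" → match
H. "bbb" → no match

A, C, D, E, F, G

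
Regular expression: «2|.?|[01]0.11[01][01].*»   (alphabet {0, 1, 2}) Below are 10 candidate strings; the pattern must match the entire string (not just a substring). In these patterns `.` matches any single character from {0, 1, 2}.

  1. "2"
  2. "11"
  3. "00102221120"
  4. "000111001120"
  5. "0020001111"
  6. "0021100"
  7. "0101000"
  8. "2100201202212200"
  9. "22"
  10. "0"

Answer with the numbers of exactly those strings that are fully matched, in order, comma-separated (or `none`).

1 → match
2 → no match
3 → no match
4 → match
5 → no match
6 → match
7 → no match
8 → no match
9 → no match
10 → match

1, 4, 6, 10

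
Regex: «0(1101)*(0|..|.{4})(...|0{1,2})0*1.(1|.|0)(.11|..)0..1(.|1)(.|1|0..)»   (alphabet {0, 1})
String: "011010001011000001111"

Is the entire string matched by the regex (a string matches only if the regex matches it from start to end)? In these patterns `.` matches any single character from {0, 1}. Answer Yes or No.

Yes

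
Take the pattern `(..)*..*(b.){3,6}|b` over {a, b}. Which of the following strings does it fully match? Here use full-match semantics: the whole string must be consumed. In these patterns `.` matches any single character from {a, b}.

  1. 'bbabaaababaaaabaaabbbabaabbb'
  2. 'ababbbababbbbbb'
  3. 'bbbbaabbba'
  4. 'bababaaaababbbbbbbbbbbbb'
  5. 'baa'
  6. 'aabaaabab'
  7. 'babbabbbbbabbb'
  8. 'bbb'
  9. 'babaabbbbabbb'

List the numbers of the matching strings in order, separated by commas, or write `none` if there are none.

1 → no match
2 → match
3 → no match
4 → match
5 → no match
6 → no match
7 → no match
8 → no match
9 → no match

2, 4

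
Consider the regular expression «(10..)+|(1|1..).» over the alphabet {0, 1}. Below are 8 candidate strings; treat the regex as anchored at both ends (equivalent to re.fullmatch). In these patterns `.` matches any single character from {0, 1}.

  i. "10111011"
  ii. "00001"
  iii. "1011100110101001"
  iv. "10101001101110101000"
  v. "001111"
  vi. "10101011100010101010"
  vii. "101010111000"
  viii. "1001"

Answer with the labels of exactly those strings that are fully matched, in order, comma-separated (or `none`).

i. "10111011" → match
ii. "00001" → no match
iii → match
iv → match
v. "001111" → no match
vi → match
vii. "101010111000" → match
viii. "1001" → match

i, iii, iv, vi, vii, viii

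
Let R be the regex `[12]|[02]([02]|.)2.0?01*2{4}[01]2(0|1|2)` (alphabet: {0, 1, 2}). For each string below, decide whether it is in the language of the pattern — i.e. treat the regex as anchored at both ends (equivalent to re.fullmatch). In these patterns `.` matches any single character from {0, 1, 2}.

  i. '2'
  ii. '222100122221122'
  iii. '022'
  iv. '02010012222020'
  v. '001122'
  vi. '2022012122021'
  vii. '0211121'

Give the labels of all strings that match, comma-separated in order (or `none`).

i → match
ii → no match
iii → no match
iv → no match
v → no match
vi → no match
vii → no match

i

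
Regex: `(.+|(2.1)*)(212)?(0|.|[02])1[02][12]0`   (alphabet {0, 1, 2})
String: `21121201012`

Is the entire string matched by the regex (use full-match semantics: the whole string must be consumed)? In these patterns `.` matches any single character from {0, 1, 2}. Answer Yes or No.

Every match must end with `0`, but `21121201012` does not.

No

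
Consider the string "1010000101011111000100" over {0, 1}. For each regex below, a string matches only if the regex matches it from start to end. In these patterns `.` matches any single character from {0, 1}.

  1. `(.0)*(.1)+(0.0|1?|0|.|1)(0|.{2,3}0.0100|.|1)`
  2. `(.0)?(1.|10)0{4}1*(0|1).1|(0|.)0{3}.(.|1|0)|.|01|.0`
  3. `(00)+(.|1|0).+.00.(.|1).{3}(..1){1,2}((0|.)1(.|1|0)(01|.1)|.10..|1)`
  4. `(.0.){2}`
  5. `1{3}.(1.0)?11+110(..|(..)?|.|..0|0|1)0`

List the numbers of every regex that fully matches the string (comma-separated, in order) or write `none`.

1 → match
2 → no match
3 → no match — must start with "00"
4 → no match
5 → no match

1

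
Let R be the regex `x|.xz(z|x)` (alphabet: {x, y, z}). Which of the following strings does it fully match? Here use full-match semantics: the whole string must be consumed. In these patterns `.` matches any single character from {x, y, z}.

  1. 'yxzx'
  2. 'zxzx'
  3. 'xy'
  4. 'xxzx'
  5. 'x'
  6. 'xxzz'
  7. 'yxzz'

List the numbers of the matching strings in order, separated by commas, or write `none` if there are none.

1, 2, 4, 5, 6, 7

1 → match
2 → match
3 → no match
4 → match
5 → match
6 → match
7 → match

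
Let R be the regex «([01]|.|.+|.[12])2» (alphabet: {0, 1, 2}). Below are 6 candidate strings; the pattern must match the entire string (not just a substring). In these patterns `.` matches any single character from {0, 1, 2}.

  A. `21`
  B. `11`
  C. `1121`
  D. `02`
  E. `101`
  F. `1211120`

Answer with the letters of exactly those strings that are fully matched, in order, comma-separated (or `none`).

A → no match — must end with `2`
B → no match — must end with `2`
C → no match — must end with `2`
D → match
E → no match — must end with `2`
F → no match — must end with `2`

D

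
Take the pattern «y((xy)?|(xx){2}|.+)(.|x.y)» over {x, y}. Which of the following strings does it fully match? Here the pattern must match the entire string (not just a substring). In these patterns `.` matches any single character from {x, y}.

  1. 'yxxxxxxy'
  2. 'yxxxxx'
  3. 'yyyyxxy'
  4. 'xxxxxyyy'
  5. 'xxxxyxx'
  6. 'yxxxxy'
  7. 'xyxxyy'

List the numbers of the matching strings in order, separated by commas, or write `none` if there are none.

1, 2, 3, 6

1 → match
2 → match
3 → match
4 → no match — must start with 'y'
5 → no match — must start with 'y'
6 → match
7 → no match — must start with 'y'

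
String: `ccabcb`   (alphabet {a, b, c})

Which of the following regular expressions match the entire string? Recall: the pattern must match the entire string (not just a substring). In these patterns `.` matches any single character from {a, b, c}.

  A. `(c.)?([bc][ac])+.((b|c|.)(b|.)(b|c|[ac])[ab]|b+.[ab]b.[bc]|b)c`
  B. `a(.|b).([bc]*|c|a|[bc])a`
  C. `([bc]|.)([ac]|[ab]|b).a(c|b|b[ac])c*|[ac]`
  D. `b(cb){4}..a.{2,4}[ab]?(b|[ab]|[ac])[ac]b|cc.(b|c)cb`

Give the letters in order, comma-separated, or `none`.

D

A → no match — must end with `c`
B → no match — must start with `a`
C → no match
D → match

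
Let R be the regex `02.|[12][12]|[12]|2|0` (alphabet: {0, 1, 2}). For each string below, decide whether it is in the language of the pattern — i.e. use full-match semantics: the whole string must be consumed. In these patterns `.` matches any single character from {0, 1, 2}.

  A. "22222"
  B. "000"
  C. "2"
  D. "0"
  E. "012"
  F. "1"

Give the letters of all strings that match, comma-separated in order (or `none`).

C, D, F

A → no match
B → no match
C → match
D → match
E → no match
F → match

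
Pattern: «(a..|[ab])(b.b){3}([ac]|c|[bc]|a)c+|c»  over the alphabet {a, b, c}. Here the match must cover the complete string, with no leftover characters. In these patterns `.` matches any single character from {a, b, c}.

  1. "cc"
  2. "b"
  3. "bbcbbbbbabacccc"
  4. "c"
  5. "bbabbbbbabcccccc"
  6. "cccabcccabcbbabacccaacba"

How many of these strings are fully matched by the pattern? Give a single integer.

1. "cc" → no match
2. "b" → no match — must end with "c"
3 → match
4. "c" → match
5 → match
6 → no match — must end with "c"
Total matched: 3

3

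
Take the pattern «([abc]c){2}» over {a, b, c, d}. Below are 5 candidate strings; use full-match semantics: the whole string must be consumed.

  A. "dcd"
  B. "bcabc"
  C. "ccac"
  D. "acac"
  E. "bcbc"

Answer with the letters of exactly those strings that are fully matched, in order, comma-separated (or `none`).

C, D, E

A → no match — must end with "c"
B → no match
C → match
D → match
E → match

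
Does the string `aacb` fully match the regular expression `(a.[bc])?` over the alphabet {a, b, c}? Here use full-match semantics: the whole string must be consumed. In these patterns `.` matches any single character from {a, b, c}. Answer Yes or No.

No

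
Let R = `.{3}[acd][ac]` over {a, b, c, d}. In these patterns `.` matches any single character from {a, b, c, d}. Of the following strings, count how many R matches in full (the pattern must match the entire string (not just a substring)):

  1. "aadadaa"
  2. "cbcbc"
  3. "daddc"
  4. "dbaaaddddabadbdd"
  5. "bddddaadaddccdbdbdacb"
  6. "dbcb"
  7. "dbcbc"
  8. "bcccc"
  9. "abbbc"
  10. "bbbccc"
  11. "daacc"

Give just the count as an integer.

1 → no match
2 → no match
3 → match
4 → no match
5 → no match
6 → no match
7 → no match
8 → match
9 → no match
10 → no match
11 → match
Total matched: 3

3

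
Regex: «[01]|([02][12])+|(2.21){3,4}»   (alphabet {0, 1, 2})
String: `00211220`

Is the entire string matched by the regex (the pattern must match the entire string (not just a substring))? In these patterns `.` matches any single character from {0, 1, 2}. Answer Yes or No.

No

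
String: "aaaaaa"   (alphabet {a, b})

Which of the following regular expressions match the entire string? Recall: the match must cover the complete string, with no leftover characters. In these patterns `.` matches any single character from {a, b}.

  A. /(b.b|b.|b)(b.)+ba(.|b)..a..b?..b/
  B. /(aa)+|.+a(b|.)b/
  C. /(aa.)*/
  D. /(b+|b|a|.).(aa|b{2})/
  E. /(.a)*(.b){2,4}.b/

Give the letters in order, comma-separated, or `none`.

B, C

A → no match — must start with "b"
B → match
C → match
D → no match
E → no match — must end with "b"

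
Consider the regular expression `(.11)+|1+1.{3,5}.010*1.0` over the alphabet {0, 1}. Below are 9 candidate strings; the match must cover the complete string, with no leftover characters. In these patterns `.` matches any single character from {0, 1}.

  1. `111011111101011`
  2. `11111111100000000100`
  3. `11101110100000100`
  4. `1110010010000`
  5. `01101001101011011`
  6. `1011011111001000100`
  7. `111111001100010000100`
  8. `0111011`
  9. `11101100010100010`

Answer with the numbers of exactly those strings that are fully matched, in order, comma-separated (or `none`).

3, 7

1 → no match
2 → no match
3 → match
4 → no match
5 → no match
6 → no match
7 → match
8. `0111011` → no match
9 → no match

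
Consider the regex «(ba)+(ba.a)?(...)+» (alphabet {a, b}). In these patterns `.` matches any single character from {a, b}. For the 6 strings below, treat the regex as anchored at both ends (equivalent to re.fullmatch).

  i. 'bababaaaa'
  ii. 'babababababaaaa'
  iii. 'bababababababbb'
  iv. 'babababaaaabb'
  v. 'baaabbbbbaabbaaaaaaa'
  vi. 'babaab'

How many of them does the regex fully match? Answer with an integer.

i. 'bababaaaa' → match
ii → match
iii → match
iv → match
v → match
vi. 'babaab' → no match
Total matched: 5

5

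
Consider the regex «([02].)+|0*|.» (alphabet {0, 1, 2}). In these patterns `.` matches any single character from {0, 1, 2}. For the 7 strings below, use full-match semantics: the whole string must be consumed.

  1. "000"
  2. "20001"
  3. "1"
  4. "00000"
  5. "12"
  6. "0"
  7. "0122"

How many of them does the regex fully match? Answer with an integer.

1 → match
2 → no match
3 → match
4 → match
5 → no match
6 → match
7 → match
Total matched: 5

5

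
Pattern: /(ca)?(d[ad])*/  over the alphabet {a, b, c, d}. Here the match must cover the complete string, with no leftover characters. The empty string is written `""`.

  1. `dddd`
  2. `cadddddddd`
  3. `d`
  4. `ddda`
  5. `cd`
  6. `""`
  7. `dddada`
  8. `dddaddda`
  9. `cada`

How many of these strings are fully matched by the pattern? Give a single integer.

1 → match
2 → match
3 → no match
4 → match
5 → no match
6 → match
7 → match
8 → match
9 → match
Total matched: 7

7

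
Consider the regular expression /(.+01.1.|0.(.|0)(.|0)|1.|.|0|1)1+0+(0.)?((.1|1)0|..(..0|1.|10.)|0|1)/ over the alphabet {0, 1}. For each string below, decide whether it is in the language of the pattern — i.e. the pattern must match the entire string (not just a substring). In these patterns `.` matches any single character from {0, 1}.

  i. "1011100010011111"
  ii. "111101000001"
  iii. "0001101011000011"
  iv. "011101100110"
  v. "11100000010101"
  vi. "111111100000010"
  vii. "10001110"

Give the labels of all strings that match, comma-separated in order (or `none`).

v, vi

i → no match
ii → no match
iii → no match
iv → no match
v → match
vi → match
vii → no match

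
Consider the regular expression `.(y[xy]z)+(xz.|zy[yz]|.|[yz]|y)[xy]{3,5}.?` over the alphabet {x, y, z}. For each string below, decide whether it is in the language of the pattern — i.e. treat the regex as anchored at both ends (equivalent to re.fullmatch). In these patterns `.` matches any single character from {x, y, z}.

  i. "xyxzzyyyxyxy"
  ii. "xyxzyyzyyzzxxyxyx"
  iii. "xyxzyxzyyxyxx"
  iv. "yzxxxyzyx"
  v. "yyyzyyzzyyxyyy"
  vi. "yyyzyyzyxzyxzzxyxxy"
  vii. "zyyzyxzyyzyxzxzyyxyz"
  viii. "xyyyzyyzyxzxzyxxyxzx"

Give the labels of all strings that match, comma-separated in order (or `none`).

i → match
ii → match
iii → match
iv → no match
v → match
vi → match
vii → match
viii → no match

i, ii, iii, v, vi, vii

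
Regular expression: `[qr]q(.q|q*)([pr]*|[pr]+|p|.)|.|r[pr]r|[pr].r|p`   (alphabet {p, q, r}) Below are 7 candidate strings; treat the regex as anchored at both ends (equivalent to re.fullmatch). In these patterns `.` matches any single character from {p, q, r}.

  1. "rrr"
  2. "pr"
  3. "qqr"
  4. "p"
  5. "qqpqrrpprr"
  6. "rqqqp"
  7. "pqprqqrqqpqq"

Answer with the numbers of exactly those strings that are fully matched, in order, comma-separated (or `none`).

1 → match
2 → no match
3 → match
4 → match
5 → match
6 → match
7 → no match

1, 3, 4, 5, 6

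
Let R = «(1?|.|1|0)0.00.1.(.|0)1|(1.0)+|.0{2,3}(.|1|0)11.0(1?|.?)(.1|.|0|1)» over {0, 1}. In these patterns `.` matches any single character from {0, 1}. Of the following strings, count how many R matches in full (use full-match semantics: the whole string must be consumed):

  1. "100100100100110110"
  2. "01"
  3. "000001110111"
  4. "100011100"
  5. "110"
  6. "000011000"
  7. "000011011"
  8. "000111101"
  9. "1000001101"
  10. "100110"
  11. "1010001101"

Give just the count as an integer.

1 → match
2 → no match
3 → match
4 → match
5 → match
6 → match
7 → match
8 → match
9 → match
10 → match
11 → match
Total matched: 10

10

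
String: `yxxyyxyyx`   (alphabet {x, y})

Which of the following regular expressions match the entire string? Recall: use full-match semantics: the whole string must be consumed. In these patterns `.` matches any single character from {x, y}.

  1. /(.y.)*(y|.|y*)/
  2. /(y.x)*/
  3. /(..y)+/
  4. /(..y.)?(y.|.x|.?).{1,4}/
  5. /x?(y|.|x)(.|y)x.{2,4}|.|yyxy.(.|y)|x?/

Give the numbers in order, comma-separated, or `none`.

1 → no match
2 → match
3 → no match — must end with `y`
4 → no match
5 → no match

2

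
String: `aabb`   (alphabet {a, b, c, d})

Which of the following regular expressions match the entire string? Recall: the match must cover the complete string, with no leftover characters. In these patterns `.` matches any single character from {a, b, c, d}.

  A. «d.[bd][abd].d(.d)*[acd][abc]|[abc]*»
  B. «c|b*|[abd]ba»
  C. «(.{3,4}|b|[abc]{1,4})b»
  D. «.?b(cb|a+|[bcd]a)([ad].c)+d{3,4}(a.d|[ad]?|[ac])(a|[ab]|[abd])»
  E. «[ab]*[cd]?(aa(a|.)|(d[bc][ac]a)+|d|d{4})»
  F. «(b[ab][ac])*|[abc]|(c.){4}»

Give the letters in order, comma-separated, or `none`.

A, C

A → match
B → no match
C → match
D → no match
E → no match
F → no match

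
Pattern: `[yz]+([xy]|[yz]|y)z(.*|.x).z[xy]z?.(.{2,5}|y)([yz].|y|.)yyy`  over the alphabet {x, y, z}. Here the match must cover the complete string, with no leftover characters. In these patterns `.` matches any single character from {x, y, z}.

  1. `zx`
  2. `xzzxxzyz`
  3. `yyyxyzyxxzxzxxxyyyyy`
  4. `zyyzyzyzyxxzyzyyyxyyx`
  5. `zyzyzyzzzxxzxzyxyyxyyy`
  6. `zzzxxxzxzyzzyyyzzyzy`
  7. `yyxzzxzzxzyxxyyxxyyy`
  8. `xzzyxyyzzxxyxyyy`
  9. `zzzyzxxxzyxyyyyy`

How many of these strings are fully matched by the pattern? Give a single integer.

3

1 → no match — must end with `yyy`
2 → no match — must end with `yyy`
3 → no match
4 → no match — must end with `yyy`
5 → match
6 → no match — must end with `yyy`
7 → match
8 → no match
9 → match
Total matched: 3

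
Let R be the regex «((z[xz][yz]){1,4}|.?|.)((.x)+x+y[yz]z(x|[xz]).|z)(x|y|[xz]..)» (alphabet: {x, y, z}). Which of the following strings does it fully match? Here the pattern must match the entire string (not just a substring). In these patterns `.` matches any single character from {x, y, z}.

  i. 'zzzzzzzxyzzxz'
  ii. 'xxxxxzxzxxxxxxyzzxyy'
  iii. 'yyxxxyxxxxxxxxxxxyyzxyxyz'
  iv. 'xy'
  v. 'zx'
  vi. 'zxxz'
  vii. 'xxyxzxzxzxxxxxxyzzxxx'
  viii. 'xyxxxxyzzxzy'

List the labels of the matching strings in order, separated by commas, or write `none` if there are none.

i, ii, iii, v, vi, vii, viii

i → match
ii → match
iii → match
iv → no match
v → match
vi → match
vii → match
viii → match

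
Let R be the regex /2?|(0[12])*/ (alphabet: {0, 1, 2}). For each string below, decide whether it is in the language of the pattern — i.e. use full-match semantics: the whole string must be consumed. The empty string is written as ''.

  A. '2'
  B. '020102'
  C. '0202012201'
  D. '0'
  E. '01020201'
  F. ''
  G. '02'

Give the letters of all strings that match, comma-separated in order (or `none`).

A → match
B → match
C → no match
D → no match
E → match
F → match
G → match

A, B, E, F, G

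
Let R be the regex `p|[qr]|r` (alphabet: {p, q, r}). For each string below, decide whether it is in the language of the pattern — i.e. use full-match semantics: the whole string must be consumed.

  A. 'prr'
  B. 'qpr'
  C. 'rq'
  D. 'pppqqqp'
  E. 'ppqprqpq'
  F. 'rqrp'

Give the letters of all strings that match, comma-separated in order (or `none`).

A. 'prr' → no match
B. 'qpr' → no match
C. 'rq' → no match
D. 'pppqqqp' → no match
E. 'ppqprqpq' → no match
F. 'rqrp' → no match

none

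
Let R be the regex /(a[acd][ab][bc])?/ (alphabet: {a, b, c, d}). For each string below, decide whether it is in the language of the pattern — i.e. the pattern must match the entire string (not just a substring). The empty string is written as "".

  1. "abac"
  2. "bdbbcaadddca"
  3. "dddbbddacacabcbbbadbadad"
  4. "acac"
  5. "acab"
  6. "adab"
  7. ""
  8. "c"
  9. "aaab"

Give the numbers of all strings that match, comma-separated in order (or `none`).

4, 5, 6, 7, 9

1 → no match
2 → no match
3 → no match
4 → match
5 → match
6 → match
7 → match
8 → no match
9 → match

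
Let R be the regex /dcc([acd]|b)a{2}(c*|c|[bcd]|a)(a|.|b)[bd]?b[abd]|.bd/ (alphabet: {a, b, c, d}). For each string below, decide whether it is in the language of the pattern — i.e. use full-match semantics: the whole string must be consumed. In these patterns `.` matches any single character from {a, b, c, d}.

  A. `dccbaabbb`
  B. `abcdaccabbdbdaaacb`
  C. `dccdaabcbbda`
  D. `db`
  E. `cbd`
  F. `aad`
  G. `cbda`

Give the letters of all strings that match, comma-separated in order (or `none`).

A, E

A → match
B → no match
C → no match
D → no match
E → match
F → no match
G → no match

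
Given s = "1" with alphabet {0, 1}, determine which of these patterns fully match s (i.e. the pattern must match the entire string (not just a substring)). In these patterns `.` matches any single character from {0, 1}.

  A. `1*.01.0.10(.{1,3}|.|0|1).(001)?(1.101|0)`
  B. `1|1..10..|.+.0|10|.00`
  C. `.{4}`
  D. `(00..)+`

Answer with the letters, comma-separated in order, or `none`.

A → no match
B → match
C → no match
D → no match — must start with "00"

B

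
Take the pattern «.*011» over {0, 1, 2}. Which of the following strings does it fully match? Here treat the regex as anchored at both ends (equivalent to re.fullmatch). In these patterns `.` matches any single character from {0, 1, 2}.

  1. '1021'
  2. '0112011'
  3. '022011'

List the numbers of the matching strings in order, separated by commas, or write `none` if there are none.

1 → no match — must end with '011'
2 → match
3 → match

2, 3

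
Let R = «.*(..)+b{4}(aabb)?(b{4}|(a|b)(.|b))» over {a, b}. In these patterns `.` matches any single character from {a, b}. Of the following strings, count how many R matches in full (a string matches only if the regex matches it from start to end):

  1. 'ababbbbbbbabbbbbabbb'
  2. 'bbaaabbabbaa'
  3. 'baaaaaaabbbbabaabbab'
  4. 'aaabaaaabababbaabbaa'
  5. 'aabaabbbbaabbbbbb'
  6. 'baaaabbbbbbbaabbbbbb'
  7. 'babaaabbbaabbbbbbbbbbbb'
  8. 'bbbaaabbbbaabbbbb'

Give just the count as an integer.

1 → no match
2 → no match
3 → no match
4 → no match
5 → match
6 → match
7 → match
8 → no match
Total matched: 3

3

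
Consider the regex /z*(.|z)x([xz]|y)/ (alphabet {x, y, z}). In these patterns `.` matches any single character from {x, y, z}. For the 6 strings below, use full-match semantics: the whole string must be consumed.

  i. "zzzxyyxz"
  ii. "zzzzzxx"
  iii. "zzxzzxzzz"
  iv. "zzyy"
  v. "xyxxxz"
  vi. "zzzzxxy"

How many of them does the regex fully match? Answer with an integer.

2

i → no match
ii → match
iii → no match
iv → no match
v → no match
vi → match
Total matched: 2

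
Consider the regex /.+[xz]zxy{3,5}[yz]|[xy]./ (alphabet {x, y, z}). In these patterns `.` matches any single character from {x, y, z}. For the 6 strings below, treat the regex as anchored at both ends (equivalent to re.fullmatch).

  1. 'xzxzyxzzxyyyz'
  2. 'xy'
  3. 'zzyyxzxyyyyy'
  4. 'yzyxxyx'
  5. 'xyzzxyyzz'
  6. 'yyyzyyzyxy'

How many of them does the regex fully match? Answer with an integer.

3

1 → match
2 → match
3 → match
4 → no match
5 → no match
6 → no match
Total matched: 3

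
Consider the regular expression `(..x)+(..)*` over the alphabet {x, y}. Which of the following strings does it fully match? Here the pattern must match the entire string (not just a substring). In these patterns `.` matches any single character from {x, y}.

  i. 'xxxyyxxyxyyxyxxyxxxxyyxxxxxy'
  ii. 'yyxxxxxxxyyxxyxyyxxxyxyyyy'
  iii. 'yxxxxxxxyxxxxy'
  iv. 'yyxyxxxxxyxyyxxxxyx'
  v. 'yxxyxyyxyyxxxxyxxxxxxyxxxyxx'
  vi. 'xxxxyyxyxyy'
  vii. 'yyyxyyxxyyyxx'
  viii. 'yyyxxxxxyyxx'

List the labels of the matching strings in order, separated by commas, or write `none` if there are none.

i → match
ii → match
iii → match
iv → match
v → no match
vi → match
vii → no match
viii → no match

i, ii, iii, iv, vi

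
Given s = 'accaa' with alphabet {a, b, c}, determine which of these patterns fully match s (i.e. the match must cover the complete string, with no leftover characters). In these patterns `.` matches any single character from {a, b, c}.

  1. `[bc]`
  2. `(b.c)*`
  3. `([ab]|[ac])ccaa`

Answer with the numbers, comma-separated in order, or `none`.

1 → no match
2 → no match
3 → match

3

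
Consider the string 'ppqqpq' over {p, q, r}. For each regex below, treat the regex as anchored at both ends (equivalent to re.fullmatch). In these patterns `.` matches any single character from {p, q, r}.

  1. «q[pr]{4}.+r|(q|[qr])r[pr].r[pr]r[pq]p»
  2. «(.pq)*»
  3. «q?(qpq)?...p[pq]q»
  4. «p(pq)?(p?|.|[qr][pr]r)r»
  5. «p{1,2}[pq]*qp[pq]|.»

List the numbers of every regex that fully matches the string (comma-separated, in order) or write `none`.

2, 5

1 → no match
2 → match
3 → no match
4 → no match — must end with 'r'
5 → match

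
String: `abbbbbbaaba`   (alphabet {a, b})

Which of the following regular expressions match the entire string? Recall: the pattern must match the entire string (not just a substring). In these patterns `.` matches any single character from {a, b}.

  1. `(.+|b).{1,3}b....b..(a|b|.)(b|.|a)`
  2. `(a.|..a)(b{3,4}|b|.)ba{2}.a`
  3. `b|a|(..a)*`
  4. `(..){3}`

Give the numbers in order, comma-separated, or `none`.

2

1 → no match
2 → match
3 → no match
4 → no match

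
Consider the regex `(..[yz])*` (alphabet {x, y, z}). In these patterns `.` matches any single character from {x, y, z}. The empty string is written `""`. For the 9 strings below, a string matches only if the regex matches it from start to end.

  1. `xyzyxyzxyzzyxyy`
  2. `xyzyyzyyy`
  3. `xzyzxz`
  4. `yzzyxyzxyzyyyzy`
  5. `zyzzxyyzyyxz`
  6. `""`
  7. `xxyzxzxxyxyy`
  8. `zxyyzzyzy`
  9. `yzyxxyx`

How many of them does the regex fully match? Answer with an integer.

8

1 → match
2. `xyzyyzyyy` → match
3. `xzyzxz` → match
4 → match
5. `zyzzxyyzyyxz` → match
6. `""` → match
7. `xxyzxzxxyxyy` → match
8. `zxyyzzyzy` → match
9. `yzyxxyx` → no match
Total matched: 8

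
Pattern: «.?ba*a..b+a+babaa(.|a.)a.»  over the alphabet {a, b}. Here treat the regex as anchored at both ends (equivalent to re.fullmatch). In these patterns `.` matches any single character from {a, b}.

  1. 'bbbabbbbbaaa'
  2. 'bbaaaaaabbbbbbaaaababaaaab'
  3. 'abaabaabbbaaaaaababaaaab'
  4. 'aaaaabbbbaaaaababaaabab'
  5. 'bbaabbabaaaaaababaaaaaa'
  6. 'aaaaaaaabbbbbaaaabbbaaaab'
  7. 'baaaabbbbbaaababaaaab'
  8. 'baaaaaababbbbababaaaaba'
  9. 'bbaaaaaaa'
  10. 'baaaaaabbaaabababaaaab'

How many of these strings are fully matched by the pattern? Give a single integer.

2

1 → no match
2 → match
3 → no match
4 → no match
5 → no match
6 → no match
7 → match
8 → no match
9 → no match
10 → no match
Total matched: 2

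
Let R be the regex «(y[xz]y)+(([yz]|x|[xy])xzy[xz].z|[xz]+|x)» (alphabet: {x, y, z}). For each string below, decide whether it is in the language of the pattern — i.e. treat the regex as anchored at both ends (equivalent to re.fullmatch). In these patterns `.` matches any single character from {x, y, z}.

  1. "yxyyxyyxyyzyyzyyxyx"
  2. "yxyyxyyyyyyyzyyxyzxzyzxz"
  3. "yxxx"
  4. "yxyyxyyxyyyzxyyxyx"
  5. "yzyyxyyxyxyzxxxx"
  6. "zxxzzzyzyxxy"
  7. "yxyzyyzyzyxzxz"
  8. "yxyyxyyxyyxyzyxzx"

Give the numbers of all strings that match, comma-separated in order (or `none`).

1 → match
2 → no match
3 → no match
4 → no match
5 → no match
6 → no match — must start with "y"
7 → no match
8 → no match

1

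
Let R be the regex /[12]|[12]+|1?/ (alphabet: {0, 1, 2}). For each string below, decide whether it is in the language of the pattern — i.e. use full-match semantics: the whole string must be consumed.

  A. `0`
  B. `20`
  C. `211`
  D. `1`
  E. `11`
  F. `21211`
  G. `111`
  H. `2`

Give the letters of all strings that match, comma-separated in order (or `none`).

A → no match
B → no match
C → match
D → match
E → match
F → match
G → match
H → match

C, D, E, F, G, H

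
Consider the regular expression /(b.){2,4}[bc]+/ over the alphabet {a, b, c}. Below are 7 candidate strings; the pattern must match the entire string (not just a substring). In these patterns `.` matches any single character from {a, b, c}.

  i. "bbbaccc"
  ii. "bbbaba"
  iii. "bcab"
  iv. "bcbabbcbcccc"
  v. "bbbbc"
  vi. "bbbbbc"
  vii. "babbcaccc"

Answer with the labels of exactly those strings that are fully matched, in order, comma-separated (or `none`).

i → match
ii → no match
iii → no match
iv → match
v → match
vi → match
vii → no match

i, iv, v, vi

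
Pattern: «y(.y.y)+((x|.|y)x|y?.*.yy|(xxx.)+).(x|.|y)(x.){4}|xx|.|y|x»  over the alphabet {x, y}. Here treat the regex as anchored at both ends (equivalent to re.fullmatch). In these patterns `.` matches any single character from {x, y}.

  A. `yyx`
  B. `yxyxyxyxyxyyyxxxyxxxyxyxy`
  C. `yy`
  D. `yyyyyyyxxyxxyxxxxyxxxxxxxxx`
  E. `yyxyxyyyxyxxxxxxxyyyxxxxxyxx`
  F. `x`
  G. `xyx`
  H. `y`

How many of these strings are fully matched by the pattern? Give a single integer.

A → no match
B → match
C → no match
D → no match
E → no match
F → match
G → no match
H → match
Total matched: 3

3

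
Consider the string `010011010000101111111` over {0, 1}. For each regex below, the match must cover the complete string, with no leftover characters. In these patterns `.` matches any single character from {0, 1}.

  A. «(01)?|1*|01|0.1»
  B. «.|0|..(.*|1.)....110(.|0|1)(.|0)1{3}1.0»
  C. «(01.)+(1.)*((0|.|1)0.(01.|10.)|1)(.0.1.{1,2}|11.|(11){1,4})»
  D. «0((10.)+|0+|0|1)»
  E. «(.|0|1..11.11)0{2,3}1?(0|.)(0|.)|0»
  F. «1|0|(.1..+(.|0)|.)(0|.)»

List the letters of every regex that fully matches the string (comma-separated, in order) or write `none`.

A → no match
B → no match
C → match
D → no match
E → no match
F → match

C, F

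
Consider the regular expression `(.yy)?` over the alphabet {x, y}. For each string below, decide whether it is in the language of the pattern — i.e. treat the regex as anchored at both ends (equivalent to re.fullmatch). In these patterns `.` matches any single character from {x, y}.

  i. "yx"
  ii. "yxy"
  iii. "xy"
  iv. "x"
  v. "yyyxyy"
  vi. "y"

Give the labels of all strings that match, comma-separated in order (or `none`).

i → no match
ii → no match
iii → no match
iv → no match
v → no match
vi → no match

none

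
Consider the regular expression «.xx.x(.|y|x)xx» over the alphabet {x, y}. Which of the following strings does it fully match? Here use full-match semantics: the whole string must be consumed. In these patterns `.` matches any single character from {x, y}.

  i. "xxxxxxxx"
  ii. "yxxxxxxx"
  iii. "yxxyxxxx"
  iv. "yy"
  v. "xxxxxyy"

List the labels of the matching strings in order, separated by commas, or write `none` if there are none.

i, ii, iii

i → match
ii → match
iii → match
iv → no match — must end with "xx"
v → no match — must end with "xx"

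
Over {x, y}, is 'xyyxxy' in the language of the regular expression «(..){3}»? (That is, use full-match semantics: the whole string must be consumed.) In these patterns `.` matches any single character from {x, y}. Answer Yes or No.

Yes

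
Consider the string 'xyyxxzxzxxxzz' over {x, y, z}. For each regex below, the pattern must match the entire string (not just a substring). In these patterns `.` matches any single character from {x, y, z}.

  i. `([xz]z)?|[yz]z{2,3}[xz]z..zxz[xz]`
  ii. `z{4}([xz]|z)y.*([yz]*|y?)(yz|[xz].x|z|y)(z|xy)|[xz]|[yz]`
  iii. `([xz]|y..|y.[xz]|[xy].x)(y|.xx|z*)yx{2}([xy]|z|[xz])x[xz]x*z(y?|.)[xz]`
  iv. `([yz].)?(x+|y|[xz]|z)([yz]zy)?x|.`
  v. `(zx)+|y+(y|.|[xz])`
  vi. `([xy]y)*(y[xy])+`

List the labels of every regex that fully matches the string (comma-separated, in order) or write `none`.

i → no match
ii → no match
iii → match
iv → no match
v → no match
vi → no match

iii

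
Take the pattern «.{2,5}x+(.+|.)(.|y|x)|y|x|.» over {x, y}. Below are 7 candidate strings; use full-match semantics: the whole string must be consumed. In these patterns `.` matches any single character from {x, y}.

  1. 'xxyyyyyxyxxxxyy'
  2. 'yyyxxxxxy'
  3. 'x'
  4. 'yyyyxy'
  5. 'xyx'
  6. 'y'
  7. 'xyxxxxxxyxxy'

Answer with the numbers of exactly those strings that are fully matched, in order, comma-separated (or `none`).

2, 3, 6, 7

1 → no match
2 → match
3 → match
4 → no match
5 → no match
6 → match
7 → match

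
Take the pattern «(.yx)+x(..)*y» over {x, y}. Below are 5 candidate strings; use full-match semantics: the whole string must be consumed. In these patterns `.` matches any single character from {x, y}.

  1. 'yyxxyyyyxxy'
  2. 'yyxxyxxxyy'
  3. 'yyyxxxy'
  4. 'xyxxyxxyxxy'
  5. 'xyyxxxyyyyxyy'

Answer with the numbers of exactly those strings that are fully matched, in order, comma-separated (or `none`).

1, 2, 4

1 → match
2 → match
3 → no match
4 → match
5 → no match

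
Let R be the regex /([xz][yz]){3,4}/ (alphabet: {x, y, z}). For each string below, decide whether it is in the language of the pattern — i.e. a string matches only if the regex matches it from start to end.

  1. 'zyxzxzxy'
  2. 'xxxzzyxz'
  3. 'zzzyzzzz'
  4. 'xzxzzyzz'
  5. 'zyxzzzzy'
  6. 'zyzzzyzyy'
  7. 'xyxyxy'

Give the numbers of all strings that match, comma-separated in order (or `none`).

1 → match
2 → no match
3 → match
4 → match
5 → match
6 → no match
7 → match

1, 3, 4, 5, 7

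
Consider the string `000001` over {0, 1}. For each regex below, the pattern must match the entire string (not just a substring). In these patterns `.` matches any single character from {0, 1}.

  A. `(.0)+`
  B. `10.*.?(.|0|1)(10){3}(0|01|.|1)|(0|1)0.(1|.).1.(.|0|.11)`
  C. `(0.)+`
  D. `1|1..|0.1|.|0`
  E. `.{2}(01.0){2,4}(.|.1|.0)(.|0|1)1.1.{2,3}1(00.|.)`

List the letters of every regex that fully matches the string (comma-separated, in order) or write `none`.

A → no match — must end with `0`
B → no match
C → match
D → no match
E → no match

C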